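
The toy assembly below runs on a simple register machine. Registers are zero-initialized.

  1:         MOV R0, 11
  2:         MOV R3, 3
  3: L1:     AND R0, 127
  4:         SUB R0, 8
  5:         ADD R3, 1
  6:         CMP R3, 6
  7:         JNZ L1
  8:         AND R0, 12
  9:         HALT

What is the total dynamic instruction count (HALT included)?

R0=11
R3=3
R0=11&127=11
R0=11-8=3
R3=3+1=4
CMP R3, 6  (cmp 4,6)
JNZ L1: taken
R0=3&127=3
R0=3-8=-5
R3=4+1=5
CMP R3, 6  (cmp 5,6)
JNZ L1: taken
R0=(-5)&127=123
R0=123-8=115
R3=5+1=6
CMP R3, 6  (cmp 6,6)
JNZ L1: not taken
R0=115&12=0
halt.
Total executed instructions: 19.

19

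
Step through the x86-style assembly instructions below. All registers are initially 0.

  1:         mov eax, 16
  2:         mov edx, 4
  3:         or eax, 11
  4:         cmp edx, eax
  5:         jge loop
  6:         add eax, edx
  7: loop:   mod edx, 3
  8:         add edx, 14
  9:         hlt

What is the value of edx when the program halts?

15

mov eax, 16 → eax=16
mov edx, 4 → edx=4
or eax, 11 → eax=16|11=27
cmp edx, eax  (cmp 4,27)
jge loop: not taken
add eax, edx → eax=27+4=31
mod edx, 3 → edx=4%3=1
add edx, 14 → edx=1+14=15
halt.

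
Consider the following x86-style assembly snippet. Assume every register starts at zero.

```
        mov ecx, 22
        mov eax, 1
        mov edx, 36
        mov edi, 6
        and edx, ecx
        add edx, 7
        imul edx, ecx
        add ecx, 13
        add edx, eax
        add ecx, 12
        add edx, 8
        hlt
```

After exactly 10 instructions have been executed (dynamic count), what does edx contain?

after mov ecx, 22: ecx=22
after mov eax, 1: eax=1
after mov edx, 36: edx=36
after mov edi, 6: edi=6
after and edx, ecx: edx=36&22=4
after add edx, 7: edx=4+7=11
after imul edx, ecx: edx=11*22=242
after add ecx, 13: ecx=22+13=35
after add edx, eax: edx=242+1=243
after add ecx, 12: ecx=35+12=47
After step 10: edx = 243.

243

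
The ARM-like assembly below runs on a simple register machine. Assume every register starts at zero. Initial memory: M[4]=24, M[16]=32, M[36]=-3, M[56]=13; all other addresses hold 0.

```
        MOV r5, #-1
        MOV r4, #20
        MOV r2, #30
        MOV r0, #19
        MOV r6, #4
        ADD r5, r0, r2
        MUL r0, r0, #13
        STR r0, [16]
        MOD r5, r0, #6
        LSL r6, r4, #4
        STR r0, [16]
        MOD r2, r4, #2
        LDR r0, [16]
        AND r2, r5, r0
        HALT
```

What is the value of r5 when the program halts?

1

after MOV r5, #-1: r5=-1
after MOV r4, #20: r4=20
after MOV r2, #30: r2=30
after MOV r0, #19: r0=19
after MOV r6, #4: r6=4
after ADD r5, r0, r2: r5=19+30=49
after MUL r0, r0, #13: r0=19*13=247
STR r0, [16] → M[16]=247
after MOD r5, r0, #6: r5=247%6=1
after LSL r6, r4, #4: r6=20<<4=320
STR r0, [16] → M[16]=247
after MOD r2, r4, #2: r2=20%2=0
after LDR r0, [16]: r0=M[16]=247
after AND r2, r5, r0: r2=1&247=1
halt.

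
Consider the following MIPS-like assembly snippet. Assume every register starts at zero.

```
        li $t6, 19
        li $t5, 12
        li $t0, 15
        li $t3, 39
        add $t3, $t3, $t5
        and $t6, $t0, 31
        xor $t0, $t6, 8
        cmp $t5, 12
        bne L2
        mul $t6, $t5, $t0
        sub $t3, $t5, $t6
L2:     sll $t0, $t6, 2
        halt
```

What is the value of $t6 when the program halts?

84

li $t6, 19 → $t6=19
li $t5, 12 → $t5=12
li $t0, 15 → $t0=15
li $t3, 39 → $t3=39
add $t3, $t3, $t5 → $t3=39+12=51
and $t6, $t0, 31 → $t6=15&31=15
xor $t0, $t6, 8 → $t0=15^8=7
cmp $t5, 12  (cmp 12,12)
bne L2: not taken
mul $t6, $t5, $t0 → $t6=12*7=84
sub $t3, $t5, $t6 → $t3=12-84=-72
sll $t0, $t6, 2 → $t0=84<<2=336
halt.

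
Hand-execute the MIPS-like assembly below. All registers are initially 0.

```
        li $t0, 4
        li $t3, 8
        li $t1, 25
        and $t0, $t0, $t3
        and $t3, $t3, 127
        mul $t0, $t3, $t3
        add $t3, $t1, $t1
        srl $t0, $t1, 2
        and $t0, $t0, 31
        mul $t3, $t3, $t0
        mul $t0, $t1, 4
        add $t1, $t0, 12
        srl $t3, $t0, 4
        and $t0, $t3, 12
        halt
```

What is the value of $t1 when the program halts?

112

after li $t0, 4: $t0=4
after li $t3, 8: $t3=8
after li $t1, 25: $t1=25
after and $t0, $t0, $t3: $t0=4&8=0
after and $t3, $t3, 127: $t3=8&127=8
after mul $t0, $t3, $t3: $t0=8*8=64
after add $t3, $t1, $t1: $t3=25+25=50
after srl $t0, $t1, 2: $t0=25>>2=6
after and $t0, $t0, 31: $t0=6&31=6
after mul $t3, $t3, $t0: $t3=50*6=300
after mul $t0, $t1, 4: $t0=25*4=100
after add $t1, $t0, 12: $t1=100+12=112
after srl $t3, $t0, 4: $t3=100>>4=6
after and $t0, $t3, 12: $t0=6&12=4
halt.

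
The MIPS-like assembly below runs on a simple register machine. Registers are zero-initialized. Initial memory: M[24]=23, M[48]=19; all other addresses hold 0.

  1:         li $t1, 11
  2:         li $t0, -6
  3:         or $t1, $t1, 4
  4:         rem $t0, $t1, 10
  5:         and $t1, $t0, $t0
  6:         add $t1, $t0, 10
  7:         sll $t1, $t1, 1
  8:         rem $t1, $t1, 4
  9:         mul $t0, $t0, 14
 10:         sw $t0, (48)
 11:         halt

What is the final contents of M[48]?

$t1=11
$t0=-6
$t1=11|4=15
$t0=15%10=5
$t1=5&5=5
$t1=5+10=15
$t1=15<<1=30
$t1=30%4=2
$t0=5*14=70
sw $t0, (48) → M[48]=70
halt.

70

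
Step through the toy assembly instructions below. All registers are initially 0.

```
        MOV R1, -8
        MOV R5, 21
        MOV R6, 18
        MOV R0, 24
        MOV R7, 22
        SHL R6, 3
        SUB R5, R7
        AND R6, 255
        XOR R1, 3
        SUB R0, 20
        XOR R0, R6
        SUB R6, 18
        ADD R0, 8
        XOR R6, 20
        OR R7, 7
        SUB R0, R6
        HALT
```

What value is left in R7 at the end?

R1=-8
R5=21
R6=18
R0=24
R7=22
R6=18<<3=144
R5=21-22=-1
R6=144&255=144
R1=(-8)^3=-5
R0=24-20=4
R0=4^144=148
R6=144-18=126
R0=148+8=156
R6=126^20=106
R7=22|7=23
R0=156-106=50
halt.

23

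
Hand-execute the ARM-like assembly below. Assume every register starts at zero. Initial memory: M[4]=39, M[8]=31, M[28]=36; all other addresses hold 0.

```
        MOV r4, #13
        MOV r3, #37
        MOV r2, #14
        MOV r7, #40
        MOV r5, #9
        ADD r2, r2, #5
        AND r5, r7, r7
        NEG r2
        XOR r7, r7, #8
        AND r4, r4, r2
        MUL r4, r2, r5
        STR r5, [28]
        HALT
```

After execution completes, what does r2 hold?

MOV r4, #13 → r4=13
MOV r3, #37 → r3=37
MOV r2, #14 → r2=14
MOV r7, #40 → r7=40
MOV r5, #9 → r5=9
ADD r2, r2, #5 → r2=14+5=19
AND r5, r7, r7 → r5=40&40=40
NEG r2 → r2=-(19)=-19
XOR r7, r7, #8 → r7=40^8=32
AND r4, r4, r2 → r4=13&(-19)=13
MUL r4, r2, r5 → r4=(-19)*40=-760
STR r5, [28] → M[28]=40
halt.

-19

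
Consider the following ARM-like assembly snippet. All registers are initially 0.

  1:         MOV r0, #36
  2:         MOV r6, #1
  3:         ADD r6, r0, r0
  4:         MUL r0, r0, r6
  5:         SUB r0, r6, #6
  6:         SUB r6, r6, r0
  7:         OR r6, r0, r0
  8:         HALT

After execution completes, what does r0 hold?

r0=36
r6=1
r6=36+36=72
r0=36*72=2592
r0=72-6=66
r6=72-66=6
r6=66|66=66
halt.

66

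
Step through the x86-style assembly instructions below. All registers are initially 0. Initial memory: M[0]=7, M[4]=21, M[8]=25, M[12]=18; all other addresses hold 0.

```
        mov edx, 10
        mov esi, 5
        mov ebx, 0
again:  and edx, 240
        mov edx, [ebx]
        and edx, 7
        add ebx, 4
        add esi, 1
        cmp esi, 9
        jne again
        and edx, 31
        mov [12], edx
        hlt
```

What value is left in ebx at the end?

after mov edx, 10: edx=10
after mov esi, 5: esi=5
after mov ebx, 0: ebx=0
after and edx, 240: edx=10&240=0
after mov edx, [ebx]: edx=M[0]=7
after and edx, 7: edx=7&7=7
after add ebx, 4: ebx=0+4=4
after add esi, 1: esi=5+1=6
cmp esi, 9  (cmp 6,9)
jne again: taken
after and edx, 240: edx=7&240=0
after mov edx, [ebx]: edx=M[4]=21
after and edx, 7: edx=21&7=5
after add ebx, 4: ebx=4+4=8
after add esi, 1: esi=6+1=7
cmp esi, 9  (cmp 7,9)
jne again: taken
after and edx, 240: edx=5&240=0
after mov edx, [ebx]: edx=M[8]=25
after and edx, 7: edx=25&7=1
after add ebx, 4: ebx=8+4=12
after add esi, 1: esi=7+1=8
cmp esi, 9  (cmp 8,9)
jne again: taken
after and edx, 240: edx=1&240=0
after mov edx, [ebx]: edx=M[12]=18
after and edx, 7: edx=18&7=2
after add ebx, 4: ebx=12+4=16
after add esi, 1: esi=8+1=9
cmp esi, 9  (cmp 9,9)
jne again: not taken
after and edx, 31: edx=2&31=2
mov [12], edx → M[12]=2
halt.

16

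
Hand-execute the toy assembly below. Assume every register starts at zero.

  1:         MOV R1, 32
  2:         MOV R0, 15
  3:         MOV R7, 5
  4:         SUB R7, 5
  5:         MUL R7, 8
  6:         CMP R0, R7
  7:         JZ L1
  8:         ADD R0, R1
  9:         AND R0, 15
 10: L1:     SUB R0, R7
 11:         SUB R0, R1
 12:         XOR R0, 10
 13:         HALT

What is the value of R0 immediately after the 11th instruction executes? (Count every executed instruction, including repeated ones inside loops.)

-17

MOV R1, 32 → R1=32
MOV R0, 15 → R0=15
MOV R7, 5 → R7=5
SUB R7, 5 → R7=5-5=0
MUL R7, 8 → R7=0*8=0
CMP R0, R7  (cmp 15,0)
JZ L1: not taken
ADD R0, R1 → R0=15+32=47
AND R0, 15 → R0=47&15=15
SUB R0, R7 → R0=15-0=15
SUB R0, R1 → R0=15-32=-17
After step 11: R0 = -17.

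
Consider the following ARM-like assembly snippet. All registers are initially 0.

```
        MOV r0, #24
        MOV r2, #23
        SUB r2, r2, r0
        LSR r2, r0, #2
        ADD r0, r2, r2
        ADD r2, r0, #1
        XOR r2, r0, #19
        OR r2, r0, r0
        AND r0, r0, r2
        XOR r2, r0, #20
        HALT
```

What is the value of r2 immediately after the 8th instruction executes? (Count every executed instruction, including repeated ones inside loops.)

MOV r0, #24 → r0=24
MOV r2, #23 → r2=23
SUB r2, r2, r0 → r2=23-24=-1
LSR r2, r0, #2 → r2=24>>2=6
ADD r0, r2, r2 → r0=6+6=12
ADD r2, r0, #1 → r2=12+1=13
XOR r2, r0, #19 → r2=12^19=31
OR r2, r0, r0 → r2=12|12=12
After step 8: r2 = 12.

12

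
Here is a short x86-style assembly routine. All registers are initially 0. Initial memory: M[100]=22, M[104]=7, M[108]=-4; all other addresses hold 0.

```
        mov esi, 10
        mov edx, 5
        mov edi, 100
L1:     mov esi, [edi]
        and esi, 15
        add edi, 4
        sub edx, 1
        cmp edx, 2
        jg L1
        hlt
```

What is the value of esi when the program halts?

mov esi, 10 → esi=10
mov edx, 5 → edx=5
mov edi, 100 → edi=100
mov esi, [edi] → esi=M[100]=22
and esi, 15 → esi=22&15=6
add edi, 4 → edi=100+4=104
sub edx, 1 → edx=5-1=4
cmp edx, 2  (cmp 4,2)
jg L1: taken
mov esi, [edi] → esi=M[104]=7
and esi, 15 → esi=7&15=7
add edi, 4 → edi=104+4=108
sub edx, 1 → edx=4-1=3
cmp edx, 2  (cmp 3,2)
jg L1: taken
mov esi, [edi] → esi=M[108]=-4
and esi, 15 → esi=(-4)&15=12
add edi, 4 → edi=108+4=112
sub edx, 1 → edx=3-1=2
cmp edx, 2  (cmp 2,2)
jg L1: not taken
halt.

12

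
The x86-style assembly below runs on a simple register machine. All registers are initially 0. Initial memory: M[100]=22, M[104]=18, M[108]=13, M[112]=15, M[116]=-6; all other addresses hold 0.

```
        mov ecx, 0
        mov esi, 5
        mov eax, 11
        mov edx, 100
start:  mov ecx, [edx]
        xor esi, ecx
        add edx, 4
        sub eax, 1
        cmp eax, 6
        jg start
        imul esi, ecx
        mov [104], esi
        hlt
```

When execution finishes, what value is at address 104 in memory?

ecx=0
esi=5
eax=11
edx=100
ecx=M[100]=22
esi=5^22=19
edx=100+4=104
eax=11-1=10
cmp eax, 6  (cmp 10,6)
jg start: taken
ecx=M[104]=18
esi=19^18=1
edx=104+4=108
eax=10-1=9
cmp eax, 6  (cmp 9,6)
jg start: taken
ecx=M[108]=13
esi=1^13=12
edx=108+4=112
eax=9-1=8
cmp eax, 6  (cmp 8,6)
jg start: taken
ecx=M[112]=15
esi=12^15=3
edx=112+4=116
eax=8-1=7
cmp eax, 6  (cmp 7,6)
jg start: taken
ecx=M[116]=-6
esi=3^(-6)=-7
edx=116+4=120
eax=7-1=6
cmp eax, 6  (cmp 6,6)
jg start: not taken
esi=(-7)*(-6)=42
mov [104], esi → M[104]=42
halt.

42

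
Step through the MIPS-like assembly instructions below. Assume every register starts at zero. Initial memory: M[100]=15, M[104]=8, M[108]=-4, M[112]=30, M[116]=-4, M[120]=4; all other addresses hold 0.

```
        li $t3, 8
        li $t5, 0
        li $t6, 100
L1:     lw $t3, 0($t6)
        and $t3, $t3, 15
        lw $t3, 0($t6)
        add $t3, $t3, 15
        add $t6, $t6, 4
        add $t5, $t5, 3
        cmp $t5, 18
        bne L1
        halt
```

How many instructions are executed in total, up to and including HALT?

after li $t3, 8: $t3=8
after li $t5, 0: $t5=0
after li $t6, 100: $t6=100
after lw $t3, 0($t6): $t3=M[100]=15
after and $t3, $t3, 15: $t3=15&15=15
after lw $t3, 0($t6): $t3=M[100]=15
after add $t3, $t3, 15: $t3=15+15=30
after add $t6, $t6, 4: $t6=100+4=104
after add $t5, $t5, 3: $t5=0+3=3
cmp $t5, 18  (cmp 3,18)
bne L1: taken
after lw $t3, 0($t6): $t3=M[104]=8
after and $t3, $t3, 15: $t3=8&15=8
after lw $t3, 0($t6): $t3=M[104]=8
after add $t3, $t3, 15: $t3=8+15=23
after add $t6, $t6, 4: $t6=104+4=108
after add $t5, $t5, 3: $t5=3+3=6
cmp $t5, 18  (cmp 6,18)
bne L1: taken
after lw $t3, 0($t6): $t3=M[108]=-4
after and $t3, $t3, 15: $t3=(-4)&15=12
after lw $t3, 0($t6): $t3=M[108]=-4
after add $t3, $t3, 15: $t3=(-4)+15=11
after add $t6, $t6, 4: $t6=108+4=112
after add $t5, $t5, 3: $t5=6+3=9
cmp $t5, 18  (cmp 9,18)
bne L1: taken
after lw $t3, 0($t6): $t3=M[112]=30
after and $t3, $t3, 15: $t3=30&15=14
after lw $t3, 0($t6): $t3=M[112]=30
after add $t3, $t3, 15: $t3=30+15=45
after add $t6, $t6, 4: $t6=112+4=116
after add $t5, $t5, 3: $t5=9+3=12
cmp $t5, 18  (cmp 12,18)
bne L1: taken
after lw $t3, 0($t6): $t3=M[116]=-4
after and $t3, $t3, 15: $t3=(-4)&15=12
after lw $t3, 0($t6): $t3=M[116]=-4
after add $t3, $t3, 15: $t3=(-4)+15=11
after add $t6, $t6, 4: $t6=116+4=120
after add $t5, $t5, 3: $t5=12+3=15
cmp $t5, 18  (cmp 15,18)
bne L1: taken
after lw $t3, 0($t6): $t3=M[120]=4
after and $t3, $t3, 15: $t3=4&15=4
after lw $t3, 0($t6): $t3=M[120]=4
after add $t3, $t3, 15: $t3=4+15=19
after add $t6, $t6, 4: $t6=120+4=124
after add $t5, $t5, 3: $t5=15+3=18
cmp $t5, 18  (cmp 18,18)
bne L1: not taken
halt.
Total executed instructions: 52.

52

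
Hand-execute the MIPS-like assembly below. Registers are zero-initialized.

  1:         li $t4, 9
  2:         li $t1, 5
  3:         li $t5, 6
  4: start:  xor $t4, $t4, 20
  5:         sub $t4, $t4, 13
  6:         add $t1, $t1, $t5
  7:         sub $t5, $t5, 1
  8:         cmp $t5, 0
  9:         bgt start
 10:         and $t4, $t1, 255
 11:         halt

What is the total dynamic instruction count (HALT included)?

after li $t4, 9: $t4=9
after li $t1, 5: $t1=5
after li $t5, 6: $t5=6
after xor $t4, $t4, 20: $t4=9^20=29
after sub $t4, $t4, 13: $t4=29-13=16
after add $t1, $t1, $t5: $t1=5+6=11
after sub $t5, $t5, 1: $t5=6-1=5
cmp $t5, 0  (cmp 5,0)
bgt start: taken
after xor $t4, $t4, 20: $t4=16^20=4
after sub $t4, $t4, 13: $t4=4-13=-9
after add $t1, $t1, $t5: $t1=11+5=16
after sub $t5, $t5, 1: $t5=5-1=4
cmp $t5, 0  (cmp 4,0)
bgt start: taken
after xor $t4, $t4, 20: $t4=(-9)^20=-29
after sub $t4, $t4, 13: $t4=(-29)-13=-42
after add $t1, $t1, $t5: $t1=16+4=20
after sub $t5, $t5, 1: $t5=4-1=3
cmp $t5, 0  (cmp 3,0)
bgt start: taken
after xor $t4, $t4, 20: $t4=(-42)^20=-62
after sub $t4, $t4, 13: $t4=(-62)-13=-75
after add $t1, $t1, $t5: $t1=20+3=23
after sub $t5, $t5, 1: $t5=3-1=2
cmp $t5, 0  (cmp 2,0)
bgt start: taken
after xor $t4, $t4, 20: $t4=(-75)^20=-95
after sub $t4, $t4, 13: $t4=(-95)-13=-108
after add $t1, $t1, $t5: $t1=23+2=25
after sub $t5, $t5, 1: $t5=2-1=1
cmp $t5, 0  (cmp 1,0)
bgt start: taken
after xor $t4, $t4, 20: $t4=(-108)^20=-128
after sub $t4, $t4, 13: $t4=(-128)-13=-141
after add $t1, $t1, $t5: $t1=25+1=26
after sub $t5, $t5, 1: $t5=1-1=0
cmp $t5, 0  (cmp 0,0)
bgt start: not taken
after and $t4, $t1, 255: $t4=26&255=26
halt.
Total executed instructions: 41.

41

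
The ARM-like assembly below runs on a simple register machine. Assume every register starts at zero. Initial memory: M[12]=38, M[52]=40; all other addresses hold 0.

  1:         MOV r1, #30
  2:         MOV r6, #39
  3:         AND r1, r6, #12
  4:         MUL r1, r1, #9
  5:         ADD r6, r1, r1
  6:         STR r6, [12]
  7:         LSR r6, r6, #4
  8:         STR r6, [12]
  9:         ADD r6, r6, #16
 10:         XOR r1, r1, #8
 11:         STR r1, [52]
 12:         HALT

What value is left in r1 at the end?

r1=30
r6=39
r1=39&12=4
r1=4*9=36
r6=36+36=72
STR r6, [12] → M[12]=72
r6=72>>4=4
STR r6, [12] → M[12]=4
r6=4+16=20
r1=36^8=44
STR r1, [52] → M[52]=44
halt.

44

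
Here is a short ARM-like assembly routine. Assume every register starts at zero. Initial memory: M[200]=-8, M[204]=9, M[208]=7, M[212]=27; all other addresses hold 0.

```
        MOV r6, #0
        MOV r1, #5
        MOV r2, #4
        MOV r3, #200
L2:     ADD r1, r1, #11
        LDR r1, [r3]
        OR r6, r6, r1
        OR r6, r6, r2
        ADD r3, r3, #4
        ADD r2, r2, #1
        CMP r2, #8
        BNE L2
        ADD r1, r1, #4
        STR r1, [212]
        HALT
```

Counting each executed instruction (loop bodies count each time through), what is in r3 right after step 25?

MOV r6, #0 → r6=0
MOV r1, #5 → r1=5
MOV r2, #4 → r2=4
MOV r3, #200 → r3=200
ADD r1, r1, #11 → r1=5+11=16
LDR r1, [r3] → r1=M[200]=-8
OR r6, r6, r1 → r6=0|(-8)=-8
OR r6, r6, r2 → r6=(-8)|4=-4
ADD r3, r3, #4 → r3=200+4=204
ADD r2, r2, #1 → r2=4+1=5
CMP r2, #8  (cmp 5,8)
BNE L2: taken
ADD r1, r1, #11 → r1=(-8)+11=3
LDR r1, [r3] → r1=M[204]=9
OR r6, r6, r1 → r6=(-4)|9=-3
OR r6, r6, r2 → r6=(-3)|5=-3
ADD r3, r3, #4 → r3=204+4=208
ADD r2, r2, #1 → r2=5+1=6
CMP r2, #8  (cmp 6,8)
BNE L2: taken
ADD r1, r1, #11 → r1=9+11=20
LDR r1, [r3] → r1=M[208]=7
OR r6, r6, r1 → r6=(-3)|7=-1
OR r6, r6, r2 → r6=(-1)|6=-1
ADD r3, r3, #4 → r3=208+4=212
After step 25: r3 = 212.

212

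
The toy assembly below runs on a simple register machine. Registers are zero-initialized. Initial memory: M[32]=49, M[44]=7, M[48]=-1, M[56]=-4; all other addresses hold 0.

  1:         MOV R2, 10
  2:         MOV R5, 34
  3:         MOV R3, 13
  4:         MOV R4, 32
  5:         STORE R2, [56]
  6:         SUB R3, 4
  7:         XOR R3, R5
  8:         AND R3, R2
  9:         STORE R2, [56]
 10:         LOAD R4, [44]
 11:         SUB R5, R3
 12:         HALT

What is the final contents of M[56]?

R2=10
R5=34
R3=13
R4=32
STORE R2, [56] → M[56]=10
R3=13-4=9
R3=9^34=43
R3=43&10=10
STORE R2, [56] → M[56]=10
R4=M[44]=7
R5=34-10=24
halt.

10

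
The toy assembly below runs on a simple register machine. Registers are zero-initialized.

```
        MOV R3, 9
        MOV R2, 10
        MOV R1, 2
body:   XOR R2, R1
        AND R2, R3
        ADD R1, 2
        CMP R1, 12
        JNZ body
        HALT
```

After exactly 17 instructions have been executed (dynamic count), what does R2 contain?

8

after MOV R3, 9: R3=9
after MOV R2, 10: R2=10
after MOV R1, 2: R1=2
after XOR R2, R1: R2=10^2=8
after AND R2, R3: R2=8&9=8
after ADD R1, 2: R1=2+2=4
CMP R1, 12  (cmp 4,12)
JNZ body: taken
after XOR R2, R1: R2=8^4=12
after AND R2, R3: R2=12&9=8
after ADD R1, 2: R1=4+2=6
CMP R1, 12  (cmp 6,12)
JNZ body: taken
after XOR R2, R1: R2=8^6=14
after AND R2, R3: R2=14&9=8
after ADD R1, 2: R1=6+2=8
CMP R1, 12  (cmp 8,12)
After step 17: R2 = 8.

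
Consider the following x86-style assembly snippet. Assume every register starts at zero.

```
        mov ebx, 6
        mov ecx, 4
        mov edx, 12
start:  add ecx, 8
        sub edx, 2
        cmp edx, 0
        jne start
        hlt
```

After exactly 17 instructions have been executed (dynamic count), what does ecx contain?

mov ebx, 6 → ebx=6
mov ecx, 4 → ecx=4
mov edx, 12 → edx=12
add ecx, 8 → ecx=4+8=12
sub edx, 2 → edx=12-2=10
cmp edx, 0  (cmp 10,0)
jne start: taken
add ecx, 8 → ecx=12+8=20
sub edx, 2 → edx=10-2=8
cmp edx, 0  (cmp 8,0)
jne start: taken
add ecx, 8 → ecx=20+8=28
sub edx, 2 → edx=8-2=6
cmp edx, 0  (cmp 6,0)
jne start: taken
add ecx, 8 → ecx=28+8=36
sub edx, 2 → edx=6-2=4
After step 17: ecx = 36.

36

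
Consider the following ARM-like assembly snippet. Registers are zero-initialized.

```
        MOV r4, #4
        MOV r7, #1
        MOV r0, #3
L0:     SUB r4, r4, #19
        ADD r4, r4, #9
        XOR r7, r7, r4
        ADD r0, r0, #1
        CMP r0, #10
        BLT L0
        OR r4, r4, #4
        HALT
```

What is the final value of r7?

MOV r4, #4 → r4=4
MOV r7, #1 → r7=1
MOV r0, #3 → r0=3
SUB r4, r4, #19 → r4=4-19=-15
ADD r4, r4, #9 → r4=(-15)+9=-6
XOR r7, r7, r4 → r7=1^(-6)=-5
ADD r0, r0, #1 → r0=3+1=4
CMP r0, #10  (cmp 4,10)
BLT L0: taken
SUB r4, r4, #19 → r4=(-6)-19=-25
ADD r4, r4, #9 → r4=(-25)+9=-16
XOR r7, r7, r4 → r7=(-5)^(-16)=11
ADD r0, r0, #1 → r0=4+1=5
CMP r0, #10  (cmp 5,10)
BLT L0: taken
SUB r4, r4, #19 → r4=(-16)-19=-35
ADD r4, r4, #9 → r4=(-35)+9=-26
XOR r7, r7, r4 → r7=11^(-26)=-19
ADD r0, r0, #1 → r0=5+1=6
CMP r0, #10  (cmp 6,10)
BLT L0: taken
SUB r4, r4, #19 → r4=(-26)-19=-45
ADD r4, r4, #9 → r4=(-45)+9=-36
XOR r7, r7, r4 → r7=(-19)^(-36)=49
ADD r0, r0, #1 → r0=6+1=7
CMP r0, #10  (cmp 7,10)
BLT L0: taken
SUB r4, r4, #19 → r4=(-36)-19=-55
ADD r4, r4, #9 → r4=(-55)+9=-46
XOR r7, r7, r4 → r7=49^(-46)=-29
ADD r0, r0, #1 → r0=7+1=8
CMP r0, #10  (cmp 8,10)
BLT L0: taken
SUB r4, r4, #19 → r4=(-46)-19=-65
ADD r4, r4, #9 → r4=(-65)+9=-56
XOR r7, r7, r4 → r7=(-29)^(-56)=43
ADD r0, r0, #1 → r0=8+1=9
CMP r0, #10  (cmp 9,10)
BLT L0: taken
SUB r4, r4, #19 → r4=(-56)-19=-75
ADD r4, r4, #9 → r4=(-75)+9=-66
XOR r7, r7, r4 → r7=43^(-66)=-107
ADD r0, r0, #1 → r0=9+1=10
CMP r0, #10  (cmp 10,10)
BLT L0: not taken
OR r4, r4, #4 → r4=(-66)|4=-66
halt.

-107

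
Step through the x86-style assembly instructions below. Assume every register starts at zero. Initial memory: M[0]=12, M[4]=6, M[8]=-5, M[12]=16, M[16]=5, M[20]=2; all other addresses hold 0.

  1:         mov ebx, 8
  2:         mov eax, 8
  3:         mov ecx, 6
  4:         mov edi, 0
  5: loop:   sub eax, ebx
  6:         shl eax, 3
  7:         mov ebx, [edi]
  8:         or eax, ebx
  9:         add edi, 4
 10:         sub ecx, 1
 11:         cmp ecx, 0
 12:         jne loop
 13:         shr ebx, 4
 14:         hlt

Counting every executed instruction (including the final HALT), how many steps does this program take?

54

after mov ebx, 8: ebx=8
after mov eax, 8: eax=8
after mov ecx, 6: ecx=6
after mov edi, 0: edi=0
after sub eax, ebx: eax=8-8=0
after shl eax, 3: eax=0<<3=0
after mov ebx, [edi]: ebx=M[0]=12
after or eax, ebx: eax=0|12=12
after add edi, 4: edi=0+4=4
after sub ecx, 1: ecx=6-1=5
cmp ecx, 0  (cmp 5,0)
jne loop: taken
after sub eax, ebx: eax=12-12=0
after shl eax, 3: eax=0<<3=0
after mov ebx, [edi]: ebx=M[4]=6
after or eax, ebx: eax=0|6=6
after add edi, 4: edi=4+4=8
after sub ecx, 1: ecx=5-1=4
cmp ecx, 0  (cmp 4,0)
jne loop: taken
after sub eax, ebx: eax=6-6=0
after shl eax, 3: eax=0<<3=0
after mov ebx, [edi]: ebx=M[8]=-5
after or eax, ebx: eax=0|(-5)=-5
after add edi, 4: edi=8+4=12
after sub ecx, 1: ecx=4-1=3
cmp ecx, 0  (cmp 3,0)
jne loop: taken
after sub eax, ebx: eax=(-5)-(-5)=0
after shl eax, 3: eax=0<<3=0
after mov ebx, [edi]: ebx=M[12]=16
after or eax, ebx: eax=0|16=16
after add edi, 4: edi=12+4=16
after sub ecx, 1: ecx=3-1=2
cmp ecx, 0  (cmp 2,0)
jne loop: taken
after sub eax, ebx: eax=16-16=0
after shl eax, 3: eax=0<<3=0
after mov ebx, [edi]: ebx=M[16]=5
after or eax, ebx: eax=0|5=5
after add edi, 4: edi=16+4=20
after sub ecx, 1: ecx=2-1=1
cmp ecx, 0  (cmp 1,0)
jne loop: taken
after sub eax, ebx: eax=5-5=0
after shl eax, 3: eax=0<<3=0
after mov ebx, [edi]: ebx=M[20]=2
after or eax, ebx: eax=0|2=2
after add edi, 4: edi=20+4=24
after sub ecx, 1: ecx=1-1=0
cmp ecx, 0  (cmp 0,0)
jne loop: not taken
after shr ebx, 4: ebx=2>>4=0
halt.
Total executed instructions: 54.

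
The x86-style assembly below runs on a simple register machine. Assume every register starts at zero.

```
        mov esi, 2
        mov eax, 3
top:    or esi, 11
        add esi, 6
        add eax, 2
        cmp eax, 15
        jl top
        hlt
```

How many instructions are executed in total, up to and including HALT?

33

after mov esi, 2: esi=2
after mov eax, 3: eax=3
after or esi, 11: esi=2|11=11
after add esi, 6: esi=11+6=17
after add eax, 2: eax=3+2=5
cmp eax, 15  (cmp 5,15)
jl top: taken
after or esi, 11: esi=17|11=27
after add esi, 6: esi=27+6=33
after add eax, 2: eax=5+2=7
cmp eax, 15  (cmp 7,15)
jl top: taken
after or esi, 11: esi=33|11=43
after add esi, 6: esi=43+6=49
after add eax, 2: eax=7+2=9
cmp eax, 15  (cmp 9,15)
jl top: taken
after or esi, 11: esi=49|11=59
after add esi, 6: esi=59+6=65
after add eax, 2: eax=9+2=11
cmp eax, 15  (cmp 11,15)
jl top: taken
after or esi, 11: esi=65|11=75
after add esi, 6: esi=75+6=81
after add eax, 2: eax=11+2=13
cmp eax, 15  (cmp 13,15)
jl top: taken
after or esi, 11: esi=81|11=91
after add esi, 6: esi=91+6=97
after add eax, 2: eax=13+2=15
cmp eax, 15  (cmp 15,15)
jl top: not taken
halt.
Total executed instructions: 33.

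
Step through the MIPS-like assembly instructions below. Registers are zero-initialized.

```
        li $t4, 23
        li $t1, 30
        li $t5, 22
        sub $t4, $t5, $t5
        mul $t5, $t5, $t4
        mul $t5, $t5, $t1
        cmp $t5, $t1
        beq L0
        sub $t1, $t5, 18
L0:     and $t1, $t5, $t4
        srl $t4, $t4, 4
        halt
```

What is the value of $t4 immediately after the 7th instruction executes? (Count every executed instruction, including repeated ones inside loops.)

after li $t4, 23: $t4=23
after li $t1, 30: $t1=30
after li $t5, 22: $t5=22
after sub $t4, $t5, $t5: $t4=22-22=0
after mul $t5, $t5, $t4: $t5=22*0=0
after mul $t5, $t5, $t1: $t5=0*30=0
cmp $t5, $t1  (cmp 0,30)
After step 7: $t4 = 0.

0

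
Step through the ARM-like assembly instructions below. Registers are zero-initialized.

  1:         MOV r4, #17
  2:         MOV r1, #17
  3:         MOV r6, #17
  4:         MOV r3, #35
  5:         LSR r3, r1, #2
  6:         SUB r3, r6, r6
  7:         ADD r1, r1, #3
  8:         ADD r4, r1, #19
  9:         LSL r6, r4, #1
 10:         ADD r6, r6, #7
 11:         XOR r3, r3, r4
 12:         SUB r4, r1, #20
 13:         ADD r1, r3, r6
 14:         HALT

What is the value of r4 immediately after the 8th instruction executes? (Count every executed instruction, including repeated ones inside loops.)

39

r4=17
r1=17
r6=17
r3=35
r3=17>>2=4
r3=17-17=0
r1=17+3=20
r4=20+19=39
After step 8: r4 = 39.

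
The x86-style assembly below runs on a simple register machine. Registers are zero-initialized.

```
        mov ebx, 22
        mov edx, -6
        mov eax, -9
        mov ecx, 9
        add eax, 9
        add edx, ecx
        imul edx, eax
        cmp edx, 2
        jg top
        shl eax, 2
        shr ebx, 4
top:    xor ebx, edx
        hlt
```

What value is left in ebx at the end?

1

after mov ebx, 22: ebx=22
after mov edx, -6: edx=-6
after mov eax, -9: eax=-9
after mov ecx, 9: ecx=9
after add eax, 9: eax=(-9)+9=0
after add edx, ecx: edx=(-6)+9=3
after imul edx, eax: edx=3*0=0
cmp edx, 2  (cmp 0,2)
jg top: not taken
after shl eax, 2: eax=0<<2=0
after shr ebx, 4: ebx=22>>4=1
after xor ebx, edx: ebx=1^0=1
halt.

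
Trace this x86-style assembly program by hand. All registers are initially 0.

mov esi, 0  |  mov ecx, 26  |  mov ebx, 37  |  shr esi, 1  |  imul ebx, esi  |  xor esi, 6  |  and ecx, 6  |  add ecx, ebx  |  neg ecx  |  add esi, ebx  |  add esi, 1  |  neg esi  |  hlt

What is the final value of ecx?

esi=0
ecx=26
ebx=37
esi=0>>1=0
ebx=37*0=0
esi=0^6=6
ecx=26&6=2
ecx=2+0=2
ecx=-(2)=-2
esi=6+0=6
esi=6+1=7
esi=-(7)=-7
halt.

-2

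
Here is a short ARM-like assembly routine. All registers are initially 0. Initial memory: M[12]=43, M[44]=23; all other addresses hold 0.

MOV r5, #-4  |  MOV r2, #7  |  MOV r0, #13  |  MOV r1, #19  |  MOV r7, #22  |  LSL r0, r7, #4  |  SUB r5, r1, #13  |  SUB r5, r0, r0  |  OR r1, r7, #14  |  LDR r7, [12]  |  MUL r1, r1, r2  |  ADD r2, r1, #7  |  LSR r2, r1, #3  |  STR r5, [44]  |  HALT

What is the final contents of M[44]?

after MOV r5, #-4: r5=-4
after MOV r2, #7: r2=7
after MOV r0, #13: r0=13
after MOV r1, #19: r1=19
after MOV r7, #22: r7=22
after LSL r0, r7, #4: r0=22<<4=352
after SUB r5, r1, #13: r5=19-13=6
after SUB r5, r0, r0: r5=352-352=0
after OR r1, r7, #14: r1=22|14=30
after LDR r7, [12]: r7=M[12]=43
after MUL r1, r1, r2: r1=30*7=210
after ADD r2, r1, #7: r2=210+7=217
after LSR r2, r1, #3: r2=210>>3=26
STR r5, [44] → M[44]=0
halt.

0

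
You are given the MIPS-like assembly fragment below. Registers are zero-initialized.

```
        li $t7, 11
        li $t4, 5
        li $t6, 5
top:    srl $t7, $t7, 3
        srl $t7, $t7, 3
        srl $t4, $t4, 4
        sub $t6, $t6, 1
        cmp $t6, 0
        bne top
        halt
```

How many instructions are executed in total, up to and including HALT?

34

$t7=11
$t4=5
$t6=5
$t7=11>>3=1
$t7=1>>3=0
$t4=5>>4=0
$t6=5-1=4
cmp $t6, 0  (cmp 4,0)
bne top: taken
$t7=0>>3=0
$t7=0>>3=0
$t4=0>>4=0
$t6=4-1=3
cmp $t6, 0  (cmp 3,0)
bne top: taken
$t7=0>>3=0
$t7=0>>3=0
$t4=0>>4=0
$t6=3-1=2
cmp $t6, 0  (cmp 2,0)
bne top: taken
$t7=0>>3=0
$t7=0>>3=0
$t4=0>>4=0
$t6=2-1=1
cmp $t6, 0  (cmp 1,0)
bne top: taken
$t7=0>>3=0
$t7=0>>3=0
$t4=0>>4=0
$t6=1-1=0
cmp $t6, 0  (cmp 0,0)
bne top: not taken
halt.
Total executed instructions: 34.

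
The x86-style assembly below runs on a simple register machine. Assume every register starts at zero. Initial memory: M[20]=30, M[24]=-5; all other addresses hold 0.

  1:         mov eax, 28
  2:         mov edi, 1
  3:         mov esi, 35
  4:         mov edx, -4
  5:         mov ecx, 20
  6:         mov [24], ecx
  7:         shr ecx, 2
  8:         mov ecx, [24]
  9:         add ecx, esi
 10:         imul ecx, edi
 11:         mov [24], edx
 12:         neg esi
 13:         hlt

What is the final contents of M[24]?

-4

after mov eax, 28: eax=28
after mov edi, 1: edi=1
after mov esi, 35: esi=35
after mov edx, -4: edx=-4
after mov ecx, 20: ecx=20
mov [24], ecx → M[24]=20
after shr ecx, 2: ecx=20>>2=5
after mov ecx, [24]: ecx=M[24]=20
after add ecx, esi: ecx=20+35=55
after imul ecx, edi: ecx=55*1=55
mov [24], edx → M[24]=-4
after neg esi: esi=-(35)=-35
halt.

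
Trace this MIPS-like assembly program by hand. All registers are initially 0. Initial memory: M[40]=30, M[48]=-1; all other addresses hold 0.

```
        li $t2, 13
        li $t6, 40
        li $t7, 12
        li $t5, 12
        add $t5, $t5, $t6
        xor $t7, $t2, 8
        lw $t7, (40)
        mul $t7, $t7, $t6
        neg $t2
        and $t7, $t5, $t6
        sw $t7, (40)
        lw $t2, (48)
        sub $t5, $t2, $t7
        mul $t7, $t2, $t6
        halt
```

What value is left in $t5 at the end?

-33

$t2=13
$t6=40
$t7=12
$t5=12
$t5=12+40=52
$t7=13^8=5
$t7=M[40]=30
$t7=30*40=1200
$t2=-(13)=-13
$t7=52&40=32
sw $t7, (40) → M[40]=32
$t2=M[48]=-1
$t5=(-1)-32=-33
$t7=(-1)*40=-40
halt.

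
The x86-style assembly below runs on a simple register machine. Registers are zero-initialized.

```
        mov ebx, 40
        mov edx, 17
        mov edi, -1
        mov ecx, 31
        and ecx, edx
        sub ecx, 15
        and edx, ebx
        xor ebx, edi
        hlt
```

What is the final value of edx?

ebx=40
edx=17
edi=-1
ecx=31
ecx=31&17=17
ecx=17-15=2
edx=17&40=0
ebx=40^(-1)=-41
halt.

0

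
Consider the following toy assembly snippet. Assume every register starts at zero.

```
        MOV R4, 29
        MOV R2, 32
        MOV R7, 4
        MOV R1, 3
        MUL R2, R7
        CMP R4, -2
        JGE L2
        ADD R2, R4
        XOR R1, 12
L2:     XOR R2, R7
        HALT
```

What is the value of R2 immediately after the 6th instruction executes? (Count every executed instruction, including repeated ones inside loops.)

MOV R4, 29 → R4=29
MOV R2, 32 → R2=32
MOV R7, 4 → R7=4
MOV R1, 3 → R1=3
MUL R2, R7 → R2=32*4=128
CMP R4, -2  (cmp 29,-2)
After step 6: R2 = 128.

128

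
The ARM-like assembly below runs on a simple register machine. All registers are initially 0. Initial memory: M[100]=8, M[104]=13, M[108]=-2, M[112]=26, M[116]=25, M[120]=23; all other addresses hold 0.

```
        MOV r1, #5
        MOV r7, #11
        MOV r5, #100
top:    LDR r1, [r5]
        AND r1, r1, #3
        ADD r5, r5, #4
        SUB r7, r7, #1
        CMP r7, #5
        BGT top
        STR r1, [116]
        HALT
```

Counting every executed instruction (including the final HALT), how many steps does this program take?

after MOV r1, #5: r1=5
after MOV r7, #11: r7=11
after MOV r5, #100: r5=100
after LDR r1, [r5]: r1=M[100]=8
after AND r1, r1, #3: r1=8&3=0
after ADD r5, r5, #4: r5=100+4=104
after SUB r7, r7, #1: r7=11-1=10
CMP r7, #5  (cmp 10,5)
BGT top: taken
after LDR r1, [r5]: r1=M[104]=13
after AND r1, r1, #3: r1=13&3=1
after ADD r5, r5, #4: r5=104+4=108
after SUB r7, r7, #1: r7=10-1=9
CMP r7, #5  (cmp 9,5)
BGT top: taken
after LDR r1, [r5]: r1=M[108]=-2
after AND r1, r1, #3: r1=(-2)&3=2
after ADD r5, r5, #4: r5=108+4=112
after SUB r7, r7, #1: r7=9-1=8
CMP r7, #5  (cmp 8,5)
BGT top: taken
after LDR r1, [r5]: r1=M[112]=26
after AND r1, r1, #3: r1=26&3=2
after ADD r5, r5, #4: r5=112+4=116
after SUB r7, r7, #1: r7=8-1=7
CMP r7, #5  (cmp 7,5)
BGT top: taken
after LDR r1, [r5]: r1=M[116]=25
after AND r1, r1, #3: r1=25&3=1
after ADD r5, r5, #4: r5=116+4=120
after SUB r7, r7, #1: r7=7-1=6
CMP r7, #5  (cmp 6,5)
BGT top: taken
after LDR r1, [r5]: r1=M[120]=23
after AND r1, r1, #3: r1=23&3=3
after ADD r5, r5, #4: r5=120+4=124
after SUB r7, r7, #1: r7=6-1=5
CMP r7, #5  (cmp 5,5)
BGT top: not taken
STR r1, [116] → M[116]=3
halt.
Total executed instructions: 41.

41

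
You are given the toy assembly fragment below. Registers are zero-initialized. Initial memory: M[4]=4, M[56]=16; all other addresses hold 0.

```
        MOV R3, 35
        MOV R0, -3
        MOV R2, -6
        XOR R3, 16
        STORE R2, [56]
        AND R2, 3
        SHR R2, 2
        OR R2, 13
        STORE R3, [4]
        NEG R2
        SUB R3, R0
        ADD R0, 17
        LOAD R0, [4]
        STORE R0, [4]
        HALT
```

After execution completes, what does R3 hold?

MOV R3, 35 → R3=35
MOV R0, -3 → R0=-3
MOV R2, -6 → R2=-6
XOR R3, 16 → R3=35^16=51
STORE R2, [56] → M[56]=-6
AND R2, 3 → R2=(-6)&3=2
SHR R2, 2 → R2=2>>2=0
OR R2, 13 → R2=0|13=13
STORE R3, [4] → M[4]=51
NEG R2 → R2=-(13)=-13
SUB R3, R0 → R3=51-(-3)=54
ADD R0, 17 → R0=(-3)+17=14
LOAD R0, [4] → R0=M[4]=51
STORE R0, [4] → M[4]=51
halt.

54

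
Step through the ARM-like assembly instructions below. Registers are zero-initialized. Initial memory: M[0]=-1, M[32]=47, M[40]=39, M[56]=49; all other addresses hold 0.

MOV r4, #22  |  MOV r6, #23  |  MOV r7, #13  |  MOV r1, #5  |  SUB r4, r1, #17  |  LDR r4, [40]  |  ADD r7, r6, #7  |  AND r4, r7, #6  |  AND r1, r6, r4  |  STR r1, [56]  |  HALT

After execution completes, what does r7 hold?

r4=22
r6=23
r7=13
r1=5
r4=5-17=-12
r4=M[40]=39
r7=23+7=30
r4=30&6=6
r1=23&6=6
STR r1, [56] → M[56]=6
halt.

30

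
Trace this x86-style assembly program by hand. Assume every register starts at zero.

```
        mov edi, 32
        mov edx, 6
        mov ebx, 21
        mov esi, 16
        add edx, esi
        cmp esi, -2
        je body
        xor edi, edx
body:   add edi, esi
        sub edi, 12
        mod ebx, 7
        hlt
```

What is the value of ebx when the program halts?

0

after mov edi, 32: edi=32
after mov edx, 6: edx=6
after mov ebx, 21: ebx=21
after mov esi, 16: esi=16
after add edx, esi: edx=6+16=22
cmp esi, -2  (cmp 16,-2)
je body: not taken
after xor edi, edx: edi=32^22=54
after add edi, esi: edi=54+16=70
after sub edi, 12: edi=70-12=58
after mod ebx, 7: ebx=21%7=0
halt.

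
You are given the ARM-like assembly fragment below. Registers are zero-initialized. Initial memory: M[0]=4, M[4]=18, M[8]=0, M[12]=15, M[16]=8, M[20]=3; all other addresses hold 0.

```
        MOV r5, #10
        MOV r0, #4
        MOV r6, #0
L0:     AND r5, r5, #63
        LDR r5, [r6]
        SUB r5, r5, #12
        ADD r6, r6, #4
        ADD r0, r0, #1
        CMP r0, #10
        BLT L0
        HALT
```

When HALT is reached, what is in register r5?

-9

MOV r5, #10 → r5=10
MOV r0, #4 → r0=4
MOV r6, #0 → r6=0
AND r5, r5, #63 → r5=10&63=10
LDR r5, [r6] → r5=M[0]=4
SUB r5, r5, #12 → r5=4-12=-8
ADD r6, r6, #4 → r6=0+4=4
ADD r0, r0, #1 → r0=4+1=5
CMP r0, #10  (cmp 5,10)
BLT L0: taken
AND r5, r5, #63 → r5=(-8)&63=56
LDR r5, [r6] → r5=M[4]=18
SUB r5, r5, #12 → r5=18-12=6
ADD r6, r6, #4 → r6=4+4=8
ADD r0, r0, #1 → r0=5+1=6
CMP r0, #10  (cmp 6,10)
BLT L0: taken
AND r5, r5, #63 → r5=6&63=6
LDR r5, [r6] → r5=M[8]=0
SUB r5, r5, #12 → r5=0-12=-12
ADD r6, r6, #4 → r6=8+4=12
ADD r0, r0, #1 → r0=6+1=7
CMP r0, #10  (cmp 7,10)
BLT L0: taken
AND r5, r5, #63 → r5=(-12)&63=52
LDR r5, [r6] → r5=M[12]=15
SUB r5, r5, #12 → r5=15-12=3
ADD r6, r6, #4 → r6=12+4=16
ADD r0, r0, #1 → r0=7+1=8
CMP r0, #10  (cmp 8,10)
BLT L0: taken
AND r5, r5, #63 → r5=3&63=3
LDR r5, [r6] → r5=M[16]=8
SUB r5, r5, #12 → r5=8-12=-4
ADD r6, r6, #4 → r6=16+4=20
ADD r0, r0, #1 → r0=8+1=9
CMP r0, #10  (cmp 9,10)
BLT L0: taken
AND r5, r5, #63 → r5=(-4)&63=60
LDR r5, [r6] → r5=M[20]=3
SUB r5, r5, #12 → r5=3-12=-9
ADD r6, r6, #4 → r6=20+4=24
ADD r0, r0, #1 → r0=9+1=10
CMP r0, #10  (cmp 10,10)
BLT L0: not taken
halt.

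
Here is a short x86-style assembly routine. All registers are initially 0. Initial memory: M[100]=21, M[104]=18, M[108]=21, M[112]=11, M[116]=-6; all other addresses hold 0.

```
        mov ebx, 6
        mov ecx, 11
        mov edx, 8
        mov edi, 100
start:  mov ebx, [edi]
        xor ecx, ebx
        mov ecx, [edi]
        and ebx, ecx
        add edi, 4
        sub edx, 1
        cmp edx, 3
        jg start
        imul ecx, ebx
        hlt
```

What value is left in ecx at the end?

36

after mov ebx, 6: ebx=6
after mov ecx, 11: ecx=11
after mov edx, 8: edx=8
after mov edi, 100: edi=100
after mov ebx, [edi]: ebx=M[100]=21
after xor ecx, ebx: ecx=11^21=30
after mov ecx, [edi]: ecx=M[100]=21
after and ebx, ecx: ebx=21&21=21
after add edi, 4: edi=100+4=104
after sub edx, 1: edx=8-1=7
cmp edx, 3  (cmp 7,3)
jg start: taken
after mov ebx, [edi]: ebx=M[104]=18
after xor ecx, ebx: ecx=21^18=7
after mov ecx, [edi]: ecx=M[104]=18
after and ebx, ecx: ebx=18&18=18
after add edi, 4: edi=104+4=108
after sub edx, 1: edx=7-1=6
cmp edx, 3  (cmp 6,3)
jg start: taken
after mov ebx, [edi]: ebx=M[108]=21
after xor ecx, ebx: ecx=18^21=7
after mov ecx, [edi]: ecx=M[108]=21
after and ebx, ecx: ebx=21&21=21
after add edi, 4: edi=108+4=112
after sub edx, 1: edx=6-1=5
cmp edx, 3  (cmp 5,3)
jg start: taken
after mov ebx, [edi]: ebx=M[112]=11
after xor ecx, ebx: ecx=21^11=30
after mov ecx, [edi]: ecx=M[112]=11
after and ebx, ecx: ebx=11&11=11
after add edi, 4: edi=112+4=116
after sub edx, 1: edx=5-1=4
cmp edx, 3  (cmp 4,3)
jg start: taken
after mov ebx, [edi]: ebx=M[116]=-6
after xor ecx, ebx: ecx=11^(-6)=-15
after mov ecx, [edi]: ecx=M[116]=-6
after and ebx, ecx: ebx=(-6)&(-6)=-6
after add edi, 4: edi=116+4=120
after sub edx, 1: edx=4-1=3
cmp edx, 3  (cmp 3,3)
jg start: not taken
after imul ecx, ebx: ecx=(-6)*(-6)=36
halt.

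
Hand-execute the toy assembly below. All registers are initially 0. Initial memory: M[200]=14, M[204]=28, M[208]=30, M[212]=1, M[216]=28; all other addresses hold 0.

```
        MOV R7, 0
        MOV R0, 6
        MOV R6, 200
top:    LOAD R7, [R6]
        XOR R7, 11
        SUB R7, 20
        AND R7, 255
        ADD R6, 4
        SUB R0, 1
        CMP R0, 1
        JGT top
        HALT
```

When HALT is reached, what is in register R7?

3

MOV R7, 0 → R7=0
MOV R0, 6 → R0=6
MOV R6, 200 → R6=200
LOAD R7, [R6] → R7=M[200]=14
XOR R7, 11 → R7=14^11=5
SUB R7, 20 → R7=5-20=-15
AND R7, 255 → R7=(-15)&255=241
ADD R6, 4 → R6=200+4=204
SUB R0, 1 → R0=6-1=5
CMP R0, 1  (cmp 5,1)
JGT top: taken
LOAD R7, [R6] → R7=M[204]=28
XOR R7, 11 → R7=28^11=23
SUB R7, 20 → R7=23-20=3
AND R7, 255 → R7=3&255=3
ADD R6, 4 → R6=204+4=208
SUB R0, 1 → R0=5-1=4
CMP R0, 1  (cmp 4,1)
JGT top: taken
LOAD R7, [R6] → R7=M[208]=30
XOR R7, 11 → R7=30^11=21
SUB R7, 20 → R7=21-20=1
AND R7, 255 → R7=1&255=1
ADD R6, 4 → R6=208+4=212
SUB R0, 1 → R0=4-1=3
CMP R0, 1  (cmp 3,1)
JGT top: taken
LOAD R7, [R6] → R7=M[212]=1
XOR R7, 11 → R7=1^11=10
SUB R7, 20 → R7=10-20=-10
AND R7, 255 → R7=(-10)&255=246
ADD R6, 4 → R6=212+4=216
SUB R0, 1 → R0=3-1=2
CMP R0, 1  (cmp 2,1)
JGT top: taken
LOAD R7, [R6] → R7=M[216]=28
XOR R7, 11 → R7=28^11=23
SUB R7, 20 → R7=23-20=3
AND R7, 255 → R7=3&255=3
ADD R6, 4 → R6=216+4=220
SUB R0, 1 → R0=2-1=1
CMP R0, 1  (cmp 1,1)
JGT top: not taken
halt.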